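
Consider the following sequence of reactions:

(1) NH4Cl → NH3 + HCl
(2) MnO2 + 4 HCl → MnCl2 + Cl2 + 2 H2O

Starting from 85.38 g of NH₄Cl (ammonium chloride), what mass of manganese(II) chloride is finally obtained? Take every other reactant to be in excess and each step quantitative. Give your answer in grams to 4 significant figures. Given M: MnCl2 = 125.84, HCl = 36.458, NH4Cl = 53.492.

50.21 g

n(NH4Cl) = 85.380 / 53.492 = 1.5961 mol.
Step 1 gives a 1:1 ratio of NH4Cl to HCl, so n(HCl) = 1.5961 mol.
In step 2 the HCl:MnCl2 ratio is 4:1, so n(MnCl2) = 0.39903 mol.
Mass of MnCl2 = 0.39903 × 125.84 = 50.214 g.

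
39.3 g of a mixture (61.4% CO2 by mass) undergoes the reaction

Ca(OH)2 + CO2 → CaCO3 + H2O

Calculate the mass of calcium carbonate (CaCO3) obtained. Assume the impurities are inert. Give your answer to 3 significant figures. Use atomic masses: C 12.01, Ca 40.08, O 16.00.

Mass of pure CO2 = 39.3 g × 0.614 = 24.13 g.
M(CO2) = 12.01 + 2(16.00) = 44.01 g/mol.
M(CaCO3) = 40.08 + 12.01 + 3(16.00) = 100.09 g/mol.
n(CO2) = 24.13 g / 44.01 g/mol = 0.5483 mol.
From the equation the CO2:CaCO3 mole ratio is 1:1, so n(CaCO3) = 0.5483 × 1/1 = 0.5483 mol.
Mass of CaCO3 = 0.5483 mol × 100.09 g/mol = 54.88 g.

54.9 g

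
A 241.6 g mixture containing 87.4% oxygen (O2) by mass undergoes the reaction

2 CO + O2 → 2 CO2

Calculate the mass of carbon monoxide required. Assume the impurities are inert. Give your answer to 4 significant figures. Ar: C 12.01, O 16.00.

369.7 g

Mass of pure O2 = 241.6 g × 0.874 = 211.16 g.
M(O2) = 2(16.00) = 32.00 g/mol.
M(CO) = 12.01 + 16.00 = 28.01 g/mol.
n(O2) = 211.16 g / 32.00 g/mol = 6.5987 mol.
From the equation the O2:CO mole ratio is 1:2, so n(CO) = 6.5987 × 2/1 = 13.197 mol.
Mass of CO = 13.197 mol × 28.01 g/mol = 369.66 g.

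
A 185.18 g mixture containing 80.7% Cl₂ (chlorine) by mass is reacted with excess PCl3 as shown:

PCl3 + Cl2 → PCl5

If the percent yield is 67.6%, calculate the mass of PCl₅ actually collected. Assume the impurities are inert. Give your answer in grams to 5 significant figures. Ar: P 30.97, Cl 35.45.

Pure Cl2 available = 185.18 g × 0.807 = 149.440 g.
M(Cl2) = 2(35.45) = 70.90 g/mol.
M(PCl5) = 30.97 + 5(35.45) = 208.22 g/mol.
n(Cl2) = 149.440 g / 70.90 g/mol = 2.10776 mol.
From the equation the Cl2:PCl5 mole ratio is 1:1, so n(PCl5) = 2.10776 × 1/1 = 2.10776 mol.
Mass of PCl5 = 2.10776 mol × 208.22 g/mol = 438.878 g.
Actual mass collected = 438.878 g × 0.676 = 296.682 g.

296.68 g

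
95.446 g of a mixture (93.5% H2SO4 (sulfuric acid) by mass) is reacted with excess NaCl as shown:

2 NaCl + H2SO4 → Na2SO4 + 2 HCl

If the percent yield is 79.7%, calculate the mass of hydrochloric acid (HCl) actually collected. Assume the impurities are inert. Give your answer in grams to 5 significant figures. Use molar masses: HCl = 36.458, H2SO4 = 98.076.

52.880 g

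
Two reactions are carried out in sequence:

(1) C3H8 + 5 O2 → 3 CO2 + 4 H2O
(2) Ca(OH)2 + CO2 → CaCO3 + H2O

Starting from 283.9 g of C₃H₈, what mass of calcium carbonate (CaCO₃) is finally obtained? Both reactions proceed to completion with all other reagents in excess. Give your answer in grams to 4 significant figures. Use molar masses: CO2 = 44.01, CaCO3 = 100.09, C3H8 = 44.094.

n(C3H8) = 283.90 / 44.094 = 6.4385 mol.
Step 1 gives a 1:3 ratio of C3H8 to CO2, so n(CO2) = 19.316 mol.
In step 2 the CO2:CaCO3 ratio is 1:1, so n(CaCO3) = 19.316 mol.
Mass of CaCO3 = 19.316 × 100.09 = 1933.3 g.

1933 g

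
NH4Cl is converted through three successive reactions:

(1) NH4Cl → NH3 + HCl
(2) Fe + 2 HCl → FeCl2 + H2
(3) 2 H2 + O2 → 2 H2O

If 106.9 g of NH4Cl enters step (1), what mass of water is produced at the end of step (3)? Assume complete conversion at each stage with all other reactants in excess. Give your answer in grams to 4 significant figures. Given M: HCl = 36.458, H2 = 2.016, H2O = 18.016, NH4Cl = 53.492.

18.00 g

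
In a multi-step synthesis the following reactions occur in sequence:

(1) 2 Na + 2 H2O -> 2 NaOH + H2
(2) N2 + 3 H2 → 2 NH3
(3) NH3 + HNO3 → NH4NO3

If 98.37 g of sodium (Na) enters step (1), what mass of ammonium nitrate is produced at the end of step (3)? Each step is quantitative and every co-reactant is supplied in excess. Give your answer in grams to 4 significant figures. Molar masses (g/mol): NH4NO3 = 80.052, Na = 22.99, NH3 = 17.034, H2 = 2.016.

114.2 g

n(Na) = 98.37 / 22.99 = 4.2788 mol.
Reaction (1): Na→H2 ratio 2:1 ⇒ n(H2) = 2.1394 mol.
Reaction (2): H2→NH3 ratio 3:2 ⇒ n(NH3) = 1.4263 mol.
Reaction (3): NH3→NH4NO3 ratio 1:1 ⇒ n(NH4NO3) = 1.4263 mol.
Mass of NH4NO3 = 1.4263 × 80.052 = 114.18 g.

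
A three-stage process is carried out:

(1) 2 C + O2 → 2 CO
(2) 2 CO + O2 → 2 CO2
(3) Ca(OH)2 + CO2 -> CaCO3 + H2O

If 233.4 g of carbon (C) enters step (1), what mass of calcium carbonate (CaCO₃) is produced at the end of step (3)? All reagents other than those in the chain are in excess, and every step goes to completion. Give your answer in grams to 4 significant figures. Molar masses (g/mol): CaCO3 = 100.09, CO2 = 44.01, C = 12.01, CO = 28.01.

n(C) = 233.4 / 12.01 = 19.434 mol.
Reaction (1): C→CO ratio 2:2 ⇒ n(CO) = 19.434 mol.
Reaction (2): CO→CO2 ratio 2:2 ⇒ n(CO2) = 19.434 mol.
Reaction (3): CO2→CaCO3 ratio 1:1 ⇒ n(CaCO3) = 19.434 mol.
Mass of CaCO3 = 19.434 × 100.09 = 1945.1 g.

1945 g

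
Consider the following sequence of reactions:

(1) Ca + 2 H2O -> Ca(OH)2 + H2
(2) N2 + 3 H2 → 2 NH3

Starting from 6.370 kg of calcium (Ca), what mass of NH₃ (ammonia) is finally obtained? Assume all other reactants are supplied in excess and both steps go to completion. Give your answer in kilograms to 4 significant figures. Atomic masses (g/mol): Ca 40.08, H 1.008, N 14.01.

1.805 kg

M(Ca) = 40.08 g/mol.
M(NH3) = 14.01 + 3(1.008) = 17.034 g/mol.
6.370 kg = 6370.0 g.
n(Ca) = 6370.0 / 40.08 = 158.93 mol.
Step 1 gives a 1:1 ratio of Ca to H2, so n(H2) = 158.93 mol.
In step 2 the H2:NH3 ratio is 3:2, so n(NH3) = 105.95 mol.
Mass of NH3 = 105.95 × 17.034 = 1804.8 g = 1.805 kg.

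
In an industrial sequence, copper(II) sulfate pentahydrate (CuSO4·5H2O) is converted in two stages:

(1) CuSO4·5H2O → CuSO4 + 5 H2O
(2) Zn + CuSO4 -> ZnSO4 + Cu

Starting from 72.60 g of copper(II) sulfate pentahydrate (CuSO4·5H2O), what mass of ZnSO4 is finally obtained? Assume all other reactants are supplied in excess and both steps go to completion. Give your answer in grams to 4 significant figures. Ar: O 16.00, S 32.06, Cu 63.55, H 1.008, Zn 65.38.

46.94 g

M(CuSO4·5H2O) = 63.55 + 32.06 + 9(16.00) + 10(1.008) = 249.69 g/mol.
M(ZnSO4) = 65.38 + 32.06 + 4(16.00) = 161.44 g/mol.
n(CuSO4·5H2O) = 72.600 / 249.69 = 0.29076 mol.
Step 1 gives a 1:1 ratio of CuSO4·5H2O to CuSO4, so n(CuSO4) = 0.29076 mol.
In step 2 the CuSO4:ZnSO4 ratio is 1:1, so n(ZnSO4) = 0.29076 mol.
Mass of ZnSO4 = 0.29076 × 161.44 = 46.940 g.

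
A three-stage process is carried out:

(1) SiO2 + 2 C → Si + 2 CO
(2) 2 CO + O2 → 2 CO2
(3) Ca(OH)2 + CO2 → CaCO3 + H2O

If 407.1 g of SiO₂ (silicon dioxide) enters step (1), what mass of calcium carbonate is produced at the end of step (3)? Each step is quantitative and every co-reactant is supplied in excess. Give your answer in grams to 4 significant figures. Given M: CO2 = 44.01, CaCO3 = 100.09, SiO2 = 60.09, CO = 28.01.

1356 g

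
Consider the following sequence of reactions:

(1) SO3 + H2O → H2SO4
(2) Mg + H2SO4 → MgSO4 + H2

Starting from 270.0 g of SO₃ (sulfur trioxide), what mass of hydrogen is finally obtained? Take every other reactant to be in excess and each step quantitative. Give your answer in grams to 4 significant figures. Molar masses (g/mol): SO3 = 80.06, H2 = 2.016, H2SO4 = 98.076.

n(SO3) = 270.00 / 80.06 = 3.3725 mol.
Step 1 gives a 1:1 ratio of SO3 to H2SO4, so n(H2SO4) = 3.3725 mol.
In step 2 the H2SO4:H2 ratio is 1:1, so n(H2) = 3.3725 mol.
Mass of H2 = 3.3725 × 2.016 = 6.7989 g.

6.799 g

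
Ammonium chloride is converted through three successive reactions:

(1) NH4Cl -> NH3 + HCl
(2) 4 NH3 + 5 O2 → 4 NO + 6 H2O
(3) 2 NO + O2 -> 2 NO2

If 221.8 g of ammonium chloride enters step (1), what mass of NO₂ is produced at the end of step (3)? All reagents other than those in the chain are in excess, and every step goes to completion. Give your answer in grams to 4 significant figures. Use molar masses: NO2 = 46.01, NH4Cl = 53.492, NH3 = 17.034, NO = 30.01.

190.8 g

n(NH4Cl) = 221.8 / 53.492 = 4.1464 mol.
Reaction (1): NH4Cl→NH3 ratio 1:1 ⇒ n(NH3) = 4.1464 mol.
Reaction (2): NH3→NO ratio 4:4 ⇒ n(NO) = 4.1464 mol.
Reaction (3): NO→NO2 ratio 2:2 ⇒ n(NO2) = 4.1464 mol.
Mass of NO2 = 4.1464 × 46.01 = 190.78 g.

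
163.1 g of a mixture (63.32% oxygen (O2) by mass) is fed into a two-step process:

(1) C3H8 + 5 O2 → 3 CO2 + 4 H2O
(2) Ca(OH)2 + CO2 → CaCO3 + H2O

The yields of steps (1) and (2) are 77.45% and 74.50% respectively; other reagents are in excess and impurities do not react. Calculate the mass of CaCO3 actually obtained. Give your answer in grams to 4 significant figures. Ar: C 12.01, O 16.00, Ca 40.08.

111.8 g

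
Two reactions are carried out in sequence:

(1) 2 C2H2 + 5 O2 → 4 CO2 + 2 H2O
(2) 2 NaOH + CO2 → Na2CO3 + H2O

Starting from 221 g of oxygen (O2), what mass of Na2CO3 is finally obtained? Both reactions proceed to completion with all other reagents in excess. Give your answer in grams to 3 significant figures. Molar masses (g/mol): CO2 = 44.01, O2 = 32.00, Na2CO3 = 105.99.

586 g

n(O2) = 221.0 / 32.00 = 6.906 mol.
Step 1 gives a 5:4 ratio of O2 to CO2, so n(CO2) = 5.525 mol.
In step 2 the CO2:Na2CO3 ratio is 1:1, so n(Na2CO3) = 5.525 mol.
Mass of Na2CO3 = 5.525 × 105.99 = 585.6 g.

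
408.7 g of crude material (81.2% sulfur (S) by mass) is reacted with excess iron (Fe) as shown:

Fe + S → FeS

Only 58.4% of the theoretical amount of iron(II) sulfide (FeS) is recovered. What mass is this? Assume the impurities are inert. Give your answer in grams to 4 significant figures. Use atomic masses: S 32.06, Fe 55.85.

531.4 g

Pure S available = 408.7 g × 0.812 = 331.86 g.
M(S) = 32.06 g/mol.
M(FeS) = 55.85 + 32.06 = 87.91 g/mol.
n(S) = 331.86 g / 32.06 g/mol = 10.351 mol.
From the equation the S:FeS mole ratio is 1:1, so n(FeS) = 10.351 × 1/1 = 10.351 mol.
Mass of FeS = 10.351 mol × 87.91 g/mol = 909.99 g.
Actual mass collected = 909.99 g × 0.584 = 531.43 g.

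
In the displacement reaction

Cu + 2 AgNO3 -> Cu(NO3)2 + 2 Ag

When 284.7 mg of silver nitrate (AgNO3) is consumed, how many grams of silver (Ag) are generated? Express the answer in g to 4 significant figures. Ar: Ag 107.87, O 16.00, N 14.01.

M(AgNO3) = 107.87 + 14.01 + 3(16.00) = 169.88 g/mol.
M(Ag) = 107.87 g/mol.
Convert: 284.7 mg = 0.28470 g.
n(AgNO3) = 0.28470 g / 169.88 g/mol = 0.0016759 mol.
From the equation the AgNO3:Ag mole ratio is 2:2, so n(Ag) = 0.0016759 × 2/2 = 0.0016759 mol.
Mass of Ag = 0.0016759 mol × 107.87 g/mol = 0.18078 g.

0.1808 g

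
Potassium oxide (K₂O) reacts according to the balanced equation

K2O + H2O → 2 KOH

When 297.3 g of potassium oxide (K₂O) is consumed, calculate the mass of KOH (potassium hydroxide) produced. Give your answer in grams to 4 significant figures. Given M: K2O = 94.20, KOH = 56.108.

354.2 g

n(K2O) = 297.30 g / 94.20 g/mol = 3.1561 mol.
From the equation the K2O:KOH mole ratio is 1:2, so n(KOH) = 3.1561 × 2/1 = 6.3121 mol.
Mass of KOH = 6.3121 mol × 56.108 g/mol = 354.16 g.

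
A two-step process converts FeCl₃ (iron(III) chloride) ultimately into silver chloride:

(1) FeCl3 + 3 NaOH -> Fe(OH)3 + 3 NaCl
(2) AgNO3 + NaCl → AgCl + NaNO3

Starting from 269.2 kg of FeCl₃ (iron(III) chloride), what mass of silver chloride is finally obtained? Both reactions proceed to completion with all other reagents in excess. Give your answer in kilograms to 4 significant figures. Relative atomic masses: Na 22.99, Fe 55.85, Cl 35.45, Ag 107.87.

M(FeCl3) = 55.85 + 3(35.45) = 162.20 g/mol.
M(AgCl) = 107.87 + 35.45 = 143.32 g/mol.
269.2 kg = 269200 g.
n(FeCl3) = 269200 / 162.20 = 1659.7 mol.
Step 1 gives a 1:3 ratio of FeCl3 to NaCl, so n(NaCl) = 4979.0 mol.
In step 2 the NaCl:AgCl ratio is 1:1, so n(AgCl) = 4979.0 mol.
Mass of AgCl = 4979.0 × 143.32 = 713600 g = 713.6 kg.

713.6 kg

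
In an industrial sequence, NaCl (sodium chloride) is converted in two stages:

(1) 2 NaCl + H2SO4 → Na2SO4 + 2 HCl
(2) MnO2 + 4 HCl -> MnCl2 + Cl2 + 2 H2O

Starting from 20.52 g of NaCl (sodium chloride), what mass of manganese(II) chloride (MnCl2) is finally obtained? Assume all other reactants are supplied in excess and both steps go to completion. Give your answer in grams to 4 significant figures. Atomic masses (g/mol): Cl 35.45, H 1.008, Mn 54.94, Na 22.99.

M(NaCl) = 22.99 + 35.45 = 58.44 g/mol.
M(MnCl2) = 54.94 + 2(35.45) = 125.84 g/mol.
n(NaCl) = 20.520 / 58.44 = 0.35113 mol.
Step 1 gives a 2:2 ratio of NaCl to HCl, so n(HCl) = 0.35113 mol.
In step 2 the HCl:MnCl2 ratio is 4:1, so n(MnCl2) = 0.087782 mol.
Mass of MnCl2 = 0.087782 × 125.84 = 11.047 g.

11.05 g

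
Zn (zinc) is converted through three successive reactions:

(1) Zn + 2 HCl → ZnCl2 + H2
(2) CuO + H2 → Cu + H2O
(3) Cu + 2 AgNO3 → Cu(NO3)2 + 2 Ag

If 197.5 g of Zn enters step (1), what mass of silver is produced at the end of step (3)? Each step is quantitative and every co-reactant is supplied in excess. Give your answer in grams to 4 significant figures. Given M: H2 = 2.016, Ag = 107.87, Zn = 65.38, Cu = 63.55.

651.7 g

n(Zn) = 197.5 / 65.38 = 3.0208 mol.
Reaction (1): Zn→H2 ratio 1:1 ⇒ n(H2) = 3.0208 mol.
Reaction (2): H2→Cu ratio 1:1 ⇒ n(Cu) = 3.0208 mol.
Reaction (3): Cu→Ag ratio 1:2 ⇒ n(Ag) = 6.0416 mol.
Mass of Ag = 6.0416 × 107.87 = 651.71 g.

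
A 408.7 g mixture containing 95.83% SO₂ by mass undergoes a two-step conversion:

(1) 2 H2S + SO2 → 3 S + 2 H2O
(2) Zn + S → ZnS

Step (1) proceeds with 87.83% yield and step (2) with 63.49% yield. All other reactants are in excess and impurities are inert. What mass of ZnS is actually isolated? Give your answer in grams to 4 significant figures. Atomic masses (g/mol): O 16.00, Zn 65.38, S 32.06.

Pure SO2 = 408.7 × 0.9583 = 391.66 g.
M(SO2) = 32.06 + 2(16.00) = 64.06 g/mol.
M(ZnS) = 65.38 + 32.06 = 97.44 g/mol.
n(SO2) = 391.66 / 64.06 = 6.1139 mol.
Step 1 (SO2:S = 1:3): theoretical n(S) = 18.342 mol; at 87.83% yield, n(S) = 16.110 mol.
Step 2 (S:ZnS = 1:1): theoretical n(ZnS) = 16.110 mol, so theoretical mass = 16.110 × 97.44 = 1569.7 g.
At 63.49% yield, actual mass of ZnS = 1569.7 × 0.6349 = 996.61 g.

996.6 g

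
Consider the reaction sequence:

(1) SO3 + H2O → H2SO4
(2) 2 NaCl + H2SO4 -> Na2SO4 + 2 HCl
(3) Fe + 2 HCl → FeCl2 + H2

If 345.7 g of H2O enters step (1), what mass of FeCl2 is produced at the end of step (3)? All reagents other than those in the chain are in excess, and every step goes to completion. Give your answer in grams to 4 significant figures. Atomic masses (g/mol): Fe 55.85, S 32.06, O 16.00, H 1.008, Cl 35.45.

M(H2O) = 2(1.008) + 16.00 = 18.016 g/mol.
M(FeCl2) = 55.85 + 2(35.45) = 126.75 g/mol.
n(H2O) = 345.7 / 18.016 = 19.188 mol.
Reaction (1): H2O→H2SO4 ratio 1:1 ⇒ n(H2SO4) = 19.188 mol.
Reaction (2): H2SO4→HCl ratio 1:2 ⇒ n(HCl) = 38.377 mol.
Reaction (3): HCl→FeCl2 ratio 2:1 ⇒ n(FeCl2) = 19.188 mol.
Mass of FeCl2 = 19.188 × 126.75 = 2432.1 g.

2432 g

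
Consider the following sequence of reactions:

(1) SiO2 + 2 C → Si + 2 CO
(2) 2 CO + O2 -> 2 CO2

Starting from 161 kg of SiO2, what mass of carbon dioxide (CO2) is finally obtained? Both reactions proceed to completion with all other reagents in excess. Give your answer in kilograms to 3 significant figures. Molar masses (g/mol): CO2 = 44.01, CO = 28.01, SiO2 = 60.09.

161 kg = 161000 g.
n(SiO2) = 161000 / 60.09 = 2679 mol.
Step 1 gives a 1:2 ratio of SiO2 to CO, so n(CO) = 5359 mol.
In step 2 the CO:CO2 ratio is 2:2, so n(CO2) = 5359 mol.
Mass of CO2 = 5359 × 44.01 = 235800 g = 236 kg.

236 kg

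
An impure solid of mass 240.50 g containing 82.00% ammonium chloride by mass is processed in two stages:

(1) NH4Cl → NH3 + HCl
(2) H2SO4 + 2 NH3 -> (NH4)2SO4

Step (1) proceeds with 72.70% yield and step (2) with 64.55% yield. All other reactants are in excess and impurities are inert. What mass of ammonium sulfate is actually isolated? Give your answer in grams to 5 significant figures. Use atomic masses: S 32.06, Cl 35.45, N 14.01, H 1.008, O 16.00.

Pure NH4Cl = 240.50 × 0.8200 = 197.210 g.
M(NH4Cl) = 14.01 + 4(1.008) + 35.45 = 53.492 g/mol.
M((NH4)2SO4) = 2(14.01) + 8(1.008) + 32.06 + 4(16.00) = 132.144 g/mol.
n(NH4Cl) = 197.210 / 53.492 = 3.68672 mol.
Step 1 (NH4Cl:NH3 = 1:1): theoretical n(NH3) = 3.68672 mol; at 72.70% yield, n(NH3) = 2.68025 mol.
Step 2 (NH3:(NH4)2SO4 = 2:1): theoretical n((NH4)2SO4) = 1.34012 mol, so theoretical mass = 1.34012 × 132.144 = 177.089 g.
At 64.55% yield, actual mass of (NH4)2SO4 = 177.089 × 0.6455 = 114.311 g.

114.31 g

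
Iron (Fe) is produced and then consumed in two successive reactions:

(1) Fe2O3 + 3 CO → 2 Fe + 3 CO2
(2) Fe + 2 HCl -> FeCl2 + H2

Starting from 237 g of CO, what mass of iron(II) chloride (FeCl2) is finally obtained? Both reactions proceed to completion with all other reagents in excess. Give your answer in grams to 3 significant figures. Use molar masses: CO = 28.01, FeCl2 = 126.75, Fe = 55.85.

715 g

n(CO) = 237.0 / 28.01 = 8.461 mol.
Step 1 gives a 3:2 ratio of CO to Fe, so n(Fe) = 5.641 mol.
In step 2 the Fe:FeCl2 ratio is 1:1, so n(FeCl2) = 5.641 mol.
Mass of FeCl2 = 5.641 × 126.75 = 715.0 g.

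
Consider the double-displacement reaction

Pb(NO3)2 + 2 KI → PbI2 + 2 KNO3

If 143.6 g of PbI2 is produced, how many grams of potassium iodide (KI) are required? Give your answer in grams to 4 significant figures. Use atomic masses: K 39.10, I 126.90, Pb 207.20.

M(PbI2) = 207.20 + 2(126.90) = 461.00 g/mol.
M(KI) = 39.10 + 126.90 = 166.00 g/mol.
n(PbI2) = 143.60 g / 461.00 g/mol = 0.31150 mol.
From the equation the PbI2:KI mole ratio is 1:2, so n(KI) = 0.31150 × 2/1 = 0.62299 mol.
Mass of KI = 0.62299 mol × 166.00 g/mol = 103.42 g.

103.4 g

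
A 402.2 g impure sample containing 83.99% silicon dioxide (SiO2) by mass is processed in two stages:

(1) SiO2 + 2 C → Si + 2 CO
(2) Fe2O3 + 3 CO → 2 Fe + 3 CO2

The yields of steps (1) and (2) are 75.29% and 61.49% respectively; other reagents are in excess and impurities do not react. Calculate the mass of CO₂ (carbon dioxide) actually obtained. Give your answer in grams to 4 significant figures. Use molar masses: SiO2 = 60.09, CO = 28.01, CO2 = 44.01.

229.1 g

Pure SiO2 = 402.2 × 0.8399 = 337.81 g.
n(SiO2) = 337.81 / 60.09 = 5.6217 mol.
Step 1 (SiO2:CO = 1:2): theoretical n(CO) = 11.243 mol; at 75.29% yield, n(CO) = 8.4652 mol.
Step 2 (CO:CO2 = 3:3): theoretical n(CO2) = 8.4652 mol, so theoretical mass = 8.4652 × 44.01 = 372.55 g.
At 61.49% yield, actual mass of CO2 = 372.55 × 0.6149 = 229.08 g.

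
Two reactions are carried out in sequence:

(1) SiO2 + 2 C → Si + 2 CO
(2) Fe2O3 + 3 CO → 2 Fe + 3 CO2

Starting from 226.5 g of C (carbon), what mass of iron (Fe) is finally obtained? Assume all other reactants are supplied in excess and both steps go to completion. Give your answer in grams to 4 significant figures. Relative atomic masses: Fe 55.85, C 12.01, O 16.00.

702.2 g

M(C) = 12.01 g/mol.
M(Fe) = 55.85 g/mol.
n(C) = 226.50 / 12.01 = 18.859 mol.
Step 1 gives a 2:2 ratio of C to CO, so n(CO) = 18.859 mol.
In step 2 the CO:Fe ratio is 3:2, so n(Fe) = 12.573 mol.
Mass of Fe = 12.573 × 55.85 = 702.19 g.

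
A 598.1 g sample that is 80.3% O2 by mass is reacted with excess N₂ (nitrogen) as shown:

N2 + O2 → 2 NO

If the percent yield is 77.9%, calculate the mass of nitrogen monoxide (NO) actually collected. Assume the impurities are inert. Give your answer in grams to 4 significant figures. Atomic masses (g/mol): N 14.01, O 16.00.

Pure O2 available = 598.1 g × 0.803 = 480.27 g.
M(O2) = 2(16.00) = 32.00 g/mol.
M(NO) = 14.01 + 16.00 = 30.01 g/mol.
n(O2) = 480.27 g / 32.00 g/mol = 15.009 mol.
From the equation the O2:NO mole ratio is 1:2, so n(NO) = 15.009 × 2/1 = 30.017 mol.
Mass of NO = 30.017 mol × 30.01 g/mol = 900.81 g.
Actual mass collected = 900.81 g × 0.779 = 701.73 g.

701.7 g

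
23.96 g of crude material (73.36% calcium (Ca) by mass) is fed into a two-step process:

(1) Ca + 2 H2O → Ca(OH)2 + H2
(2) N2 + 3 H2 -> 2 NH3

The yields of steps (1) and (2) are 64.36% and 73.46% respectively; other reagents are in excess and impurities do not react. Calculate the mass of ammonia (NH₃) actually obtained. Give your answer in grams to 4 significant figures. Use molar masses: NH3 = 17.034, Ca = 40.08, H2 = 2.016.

2.355 g

Pure Ca = 23.96 × 0.7336 = 17.577 g.
n(Ca) = 17.577 / 40.08 = 0.43855 mol.
Step 1 (Ca:H2 = 1:1): theoretical n(H2) = 0.43855 mol; at 64.36% yield, n(H2) = 0.28225 mol.
Step 2 (H2:NH3 = 3:2): theoretical n(NH3) = 0.18817 mol, so theoretical mass = 0.18817 × 17.034 = 3.2052 g.
At 73.46% yield, actual mass of NH3 = 3.2052 × 0.7346 = 2.3546 g.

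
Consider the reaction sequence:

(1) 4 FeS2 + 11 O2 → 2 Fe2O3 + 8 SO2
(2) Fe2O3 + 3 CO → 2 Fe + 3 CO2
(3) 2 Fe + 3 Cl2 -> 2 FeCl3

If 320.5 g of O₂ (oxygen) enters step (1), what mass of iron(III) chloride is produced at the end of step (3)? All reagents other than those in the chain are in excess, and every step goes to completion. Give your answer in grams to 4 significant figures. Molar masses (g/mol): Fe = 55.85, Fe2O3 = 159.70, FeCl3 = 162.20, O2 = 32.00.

n(O2) = 320.5 / 32.00 = 10.016 mol.
Reaction (1): O2→Fe2O3 ratio 11:2 ⇒ n(Fe2O3) = 1.8210 mol.
Reaction (2): Fe2O3→Fe ratio 1:2 ⇒ n(Fe) = 3.6420 mol.
Reaction (3): Fe→FeCl3 ratio 2:2 ⇒ n(FeCl3) = 3.6420 mol.
Mass of FeCl3 = 3.6420 × 162.20 = 590.74 g.

590.7 g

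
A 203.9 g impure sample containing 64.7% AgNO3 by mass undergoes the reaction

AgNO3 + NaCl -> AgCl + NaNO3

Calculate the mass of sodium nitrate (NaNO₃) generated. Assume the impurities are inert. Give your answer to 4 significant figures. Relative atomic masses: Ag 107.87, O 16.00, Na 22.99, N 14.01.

66.01 g

Mass of pure AgNO3 = 203.9 g × 0.647 = 131.92 g.
M(AgNO3) = 107.87 + 14.01 + 3(16.00) = 169.88 g/mol.
M(NaNO3) = 22.99 + 14.01 + 3(16.00) = 85.00 g/mol.
n(AgNO3) = 131.92 g / 169.88 g/mol = 0.77657 mol.
From the equation the AgNO3:NaNO3 mole ratio is 1:1, so n(NaNO3) = 0.77657 × 1/1 = 0.77657 mol.
Mass of NaNO3 = 0.77657 mol × 85.00 g/mol = 66.008 g.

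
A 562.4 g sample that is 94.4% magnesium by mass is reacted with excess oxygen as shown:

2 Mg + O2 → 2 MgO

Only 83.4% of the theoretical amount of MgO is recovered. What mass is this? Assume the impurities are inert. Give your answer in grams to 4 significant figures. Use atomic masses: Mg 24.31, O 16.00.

734.2 g

Pure Mg available = 562.4 g × 0.944 = 530.91 g.
M(Mg) = 24.31 g/mol.
M(MgO) = 24.31 + 16.00 = 40.31 g/mol.
n(Mg) = 530.91 g / 24.31 g/mol = 21.839 mol.
From the equation the Mg:MgO mole ratio is 2:2, so n(MgO) = 21.839 × 2/2 = 21.839 mol.
Mass of MgO = 21.839 mol × 40.31 g/mol = 880.33 g.
Actual mass collected = 880.33 g × 0.834 = 734.19 g.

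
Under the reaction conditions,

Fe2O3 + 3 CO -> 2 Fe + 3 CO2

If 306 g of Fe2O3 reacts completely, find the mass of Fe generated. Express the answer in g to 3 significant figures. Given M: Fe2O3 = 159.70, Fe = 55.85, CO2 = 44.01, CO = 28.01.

214 g

n(Fe2O3) = 306.0 g / 159.70 g/mol = 1.916 mol.
From the equation the Fe2O3:Fe mole ratio is 1:2, so n(Fe) = 1.916 × 2/1 = 3.832 mol.
Mass of Fe = 3.832 mol × 55.85 g/mol = 214.0 g.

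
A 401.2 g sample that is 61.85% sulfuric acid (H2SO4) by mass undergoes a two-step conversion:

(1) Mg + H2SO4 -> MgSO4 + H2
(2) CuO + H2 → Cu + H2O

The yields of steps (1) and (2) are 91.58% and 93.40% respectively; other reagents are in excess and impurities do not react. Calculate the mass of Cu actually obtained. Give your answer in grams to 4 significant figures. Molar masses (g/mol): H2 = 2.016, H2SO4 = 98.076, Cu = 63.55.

137.5 g

Pure H2SO4 = 401.2 × 0.6185 = 248.14 g.
n(H2SO4) = 248.14 / 98.076 = 2.5301 mol.
Step 1 (H2SO4:H2 = 1:1): theoretical n(H2) = 2.5301 mol; at 91.58% yield, n(H2) = 2.3171 mol.
Step 2 (H2:Cu = 1:1): theoretical n(Cu) = 2.3171 mol, so theoretical mass = 2.3171 × 63.55 = 147.25 g.
At 93.40% yield, actual mass of Cu = 147.25 × 0.9340 = 137.53 g.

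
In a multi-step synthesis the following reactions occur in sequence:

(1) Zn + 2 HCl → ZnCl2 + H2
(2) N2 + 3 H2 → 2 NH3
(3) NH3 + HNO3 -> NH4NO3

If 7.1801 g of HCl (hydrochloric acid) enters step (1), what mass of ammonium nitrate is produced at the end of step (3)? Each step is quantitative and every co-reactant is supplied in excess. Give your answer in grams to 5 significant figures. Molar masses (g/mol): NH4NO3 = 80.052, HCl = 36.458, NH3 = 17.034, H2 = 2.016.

n(HCl) = 7.1801 / 36.458 = 0.196942 mol.
Reaction (1): HCl→H2 ratio 2:1 ⇒ n(H2) = 0.0984708 mol.
Reaction (2): H2→NH3 ratio 3:2 ⇒ n(NH3) = 0.0656472 mol.
Reaction (3): NH3→NH4NO3 ratio 1:1 ⇒ n(NH4NO3) = 0.0656472 mol.
Mass of NH4NO3 = 0.0656472 × 80.052 = 5.25519 g.

5.2552 g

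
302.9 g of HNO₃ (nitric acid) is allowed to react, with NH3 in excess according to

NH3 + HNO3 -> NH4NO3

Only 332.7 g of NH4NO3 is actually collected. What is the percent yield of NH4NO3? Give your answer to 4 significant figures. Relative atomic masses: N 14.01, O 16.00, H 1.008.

86.47 %

M(HNO3) = 1.008 + 14.01 + 3(16.00) = 63.018 g/mol.
M(NH4NO3) = 2(14.01) + 4(1.008) + 3(16.00) = 80.052 g/mol.
n(HNO3) = 302.90 g / 63.018 g/mol = 4.8066 mol.
From the equation the HNO3:NH4NO3 mole ratio is 1:1, so n(NH4NO3) = 4.8066 × 1/1 = 4.8066 mol.
Mass of NH4NO3 = 4.8066 mol × 80.052 g/mol = 384.77 g.
This is the theoretical yield. Percent yield = 332.7 g / 384.77 g × 100% = 86.466%.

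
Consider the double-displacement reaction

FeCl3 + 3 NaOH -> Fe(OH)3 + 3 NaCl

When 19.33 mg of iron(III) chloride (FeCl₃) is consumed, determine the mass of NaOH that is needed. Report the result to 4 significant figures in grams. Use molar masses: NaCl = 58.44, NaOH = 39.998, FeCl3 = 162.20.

Convert: 19.33 mg = 0.019330 g.
n(FeCl3) = 0.019330 g / 162.20 g/mol = 0.00011917 mol.
From the equation the FeCl3:NaOH mole ratio is 1:3, so n(NaOH) = 0.00011917 × 3/1 = 0.00035752 mol.
Mass of NaOH = 0.00035752 mol × 39.998 g/mol = 0.014300 g.

0.01430 g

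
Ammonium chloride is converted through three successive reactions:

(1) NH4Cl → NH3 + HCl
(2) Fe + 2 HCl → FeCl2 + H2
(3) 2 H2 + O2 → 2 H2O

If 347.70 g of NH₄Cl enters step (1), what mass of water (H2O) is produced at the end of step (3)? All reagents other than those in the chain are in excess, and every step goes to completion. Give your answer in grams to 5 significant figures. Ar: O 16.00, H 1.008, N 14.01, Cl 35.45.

M(NH4Cl) = 14.01 + 4(1.008) + 35.45 = 53.492 g/mol.
M(H2O) = 2(1.008) + 16.00 = 18.016 g/mol.
n(NH4Cl) = 347.70 / 53.492 = 6.50004 mol.
Reaction (1): NH4Cl→HCl ratio 1:1 ⇒ n(HCl) = 6.50004 mol.
Reaction (2): HCl→H2 ratio 2:1 ⇒ n(H2) = 3.25002 mol.
Reaction (3): H2→H2O ratio 2:2 ⇒ n(H2O) = 3.25002 mol.
Mass of H2O = 3.25002 × 18.016 = 58.5523 g.

58.552 g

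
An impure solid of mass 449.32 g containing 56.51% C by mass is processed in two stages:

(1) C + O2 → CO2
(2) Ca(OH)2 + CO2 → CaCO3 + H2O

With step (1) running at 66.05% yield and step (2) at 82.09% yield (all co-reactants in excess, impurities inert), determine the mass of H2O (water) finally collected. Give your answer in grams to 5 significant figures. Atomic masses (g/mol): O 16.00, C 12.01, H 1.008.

Pure C = 449.32 × 0.5651 = 253.911 g.
M(C) = 12.01 g/mol.
M(H2O) = 2(1.008) + 16.00 = 18.016 g/mol.
n(C) = 253.911 / 12.01 = 21.1416 mol.
Step 1 (C:CO2 = 1:1): theoretical n(CO2) = 21.1416 mol; at 66.05% yield, n(CO2) = 13.9640 mol.
Step 2 (CO2:H2O = 1:1): theoretical n(H2O) = 13.9640 mol, so theoretical mass = 13.9640 × 18.016 = 251.576 g.
At 82.09% yield, actual mass of H2O = 251.576 × 0.8209 = 206.519 g.

206.52 g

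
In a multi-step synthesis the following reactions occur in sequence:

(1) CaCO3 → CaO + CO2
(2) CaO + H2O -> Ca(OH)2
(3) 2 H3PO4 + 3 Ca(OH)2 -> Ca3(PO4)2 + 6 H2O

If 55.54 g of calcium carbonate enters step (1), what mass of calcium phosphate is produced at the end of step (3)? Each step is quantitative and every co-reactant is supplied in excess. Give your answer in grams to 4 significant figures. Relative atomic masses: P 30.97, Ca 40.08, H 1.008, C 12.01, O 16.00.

57.37 g

M(CaCO3) = 40.08 + 12.01 + 3(16.00) = 100.09 g/mol.
M(Ca3(PO4)2) = 3(40.08) + 2(30.97) + 8(16.00) = 310.18 g/mol.
n(CaCO3) = 55.54 / 100.09 = 0.55490 mol.
Reaction (1): CaCO3→CaO ratio 1:1 ⇒ n(CaO) = 0.55490 mol.
Reaction (2): CaO→Ca(OH)2 ratio 1:1 ⇒ n(Ca(OH)2) = 0.55490 mol.
Reaction (3): Ca(OH)2→Ca3(PO4)2 ratio 3:1 ⇒ n(Ca3(PO4)2) = 0.18497 mol.
Mass of Ca3(PO4)2 = 0.18497 × 310.18 = 57.373 g.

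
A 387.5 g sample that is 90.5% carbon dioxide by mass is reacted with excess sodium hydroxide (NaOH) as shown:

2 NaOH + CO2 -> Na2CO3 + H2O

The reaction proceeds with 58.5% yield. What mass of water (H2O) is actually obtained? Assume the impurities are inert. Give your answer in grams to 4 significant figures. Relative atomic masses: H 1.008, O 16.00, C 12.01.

83.98 g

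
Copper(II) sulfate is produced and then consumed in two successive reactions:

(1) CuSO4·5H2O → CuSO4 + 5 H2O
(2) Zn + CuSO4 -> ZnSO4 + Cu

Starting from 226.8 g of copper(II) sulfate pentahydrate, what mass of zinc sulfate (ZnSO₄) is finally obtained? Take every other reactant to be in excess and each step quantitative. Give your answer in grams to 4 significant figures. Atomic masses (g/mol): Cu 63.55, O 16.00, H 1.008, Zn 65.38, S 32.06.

146.6 g

M(CuSO4·5H2O) = 63.55 + 32.06 + 9(16.00) + 10(1.008) = 249.69 g/mol.
M(ZnSO4) = 65.38 + 32.06 + 4(16.00) = 161.44 g/mol.
n(CuSO4·5H2O) = 226.80 / 249.69 = 0.90833 mol.
Step 1 gives a 1:1 ratio of CuSO4·5H2O to CuSO4, so n(CuSO4) = 0.90833 mol.
In step 2 the CuSO4:ZnSO4 ratio is 1:1, so n(ZnSO4) = 0.90833 mol.
Mass of ZnSO4 = 0.90833 × 161.44 = 146.64 g.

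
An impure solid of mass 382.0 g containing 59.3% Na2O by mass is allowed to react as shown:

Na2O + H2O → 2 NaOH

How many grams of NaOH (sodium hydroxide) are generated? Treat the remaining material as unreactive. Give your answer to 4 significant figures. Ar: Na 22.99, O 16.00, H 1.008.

292.4 g

Mass of pure Na2O = 382.0 g × 0.593 = 226.53 g.
M(Na2O) = 2(22.99) + 16.00 = 61.98 g/mol.
M(NaOH) = 22.99 + 16.00 + 1.008 = 39.998 g/mol.
n(Na2O) = 226.53 g / 61.98 g/mol = 3.6548 mol.
From the equation the Na2O:NaOH mole ratio is 1:2, so n(NaOH) = 3.6548 × 2/1 = 7.3096 mol.
Mass of NaOH = 7.3096 mol × 39.998 g/mol = 292.37 g.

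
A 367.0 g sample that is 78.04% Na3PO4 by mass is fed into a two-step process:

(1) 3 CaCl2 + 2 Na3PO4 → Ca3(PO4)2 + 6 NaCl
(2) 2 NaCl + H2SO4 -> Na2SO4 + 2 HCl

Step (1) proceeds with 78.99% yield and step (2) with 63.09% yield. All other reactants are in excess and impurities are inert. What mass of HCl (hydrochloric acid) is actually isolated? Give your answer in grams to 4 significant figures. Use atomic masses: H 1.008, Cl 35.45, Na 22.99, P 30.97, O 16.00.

Pure Na3PO4 = 367.0 × 0.7804 = 286.41 g.
M(Na3PO4) = 3(22.99) + 30.97 + 4(16.00) = 163.94 g/mol.
M(HCl) = 1.008 + 35.45 = 36.458 g/mol.
n(Na3PO4) = 286.41 / 163.94 = 1.7470 mol.
Step 1 (Na3PO4:NaCl = 2:6): theoretical n(NaCl) = 5.2411 mol; at 78.99% yield, n(NaCl) = 4.1399 mol.
Step 2 (NaCl:HCl = 2:2): theoretical n(HCl) = 4.1399 mol, so theoretical mass = 4.1399 × 36.458 = 150.93 g.
At 63.09% yield, actual mass of HCl = 150.93 × 0.6309 = 95.224 g.

95.22 g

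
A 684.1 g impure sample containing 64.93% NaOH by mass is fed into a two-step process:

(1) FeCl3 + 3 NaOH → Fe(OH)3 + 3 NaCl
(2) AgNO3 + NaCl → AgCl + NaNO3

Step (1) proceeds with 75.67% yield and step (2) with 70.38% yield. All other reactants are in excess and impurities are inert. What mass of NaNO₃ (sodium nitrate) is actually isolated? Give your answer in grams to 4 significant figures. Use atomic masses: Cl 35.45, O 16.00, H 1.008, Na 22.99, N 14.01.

Pure NaOH = 684.1 × 0.6493 = 444.19 g.
M(NaOH) = 22.99 + 16.00 + 1.008 = 39.998 g/mol.
M(NaNO3) = 22.99 + 14.01 + 3(16.00) = 85.00 g/mol.
n(NaOH) = 444.19 / 39.998 = 11.105 mol.
Step 1 (NaOH:NaCl = 3:3): theoretical n(NaCl) = 11.105 mol; at 75.67% yield, n(NaCl) = 8.4033 mol.
Step 2 (NaCl:NaNO3 = 1:1): theoretical n(NaNO3) = 8.4033 mol, so theoretical mass = 8.4033 × 85.00 = 714.28 g.
At 70.38% yield, actual mass of NaNO3 = 714.28 × 0.7038 = 502.71 g.

502.7 g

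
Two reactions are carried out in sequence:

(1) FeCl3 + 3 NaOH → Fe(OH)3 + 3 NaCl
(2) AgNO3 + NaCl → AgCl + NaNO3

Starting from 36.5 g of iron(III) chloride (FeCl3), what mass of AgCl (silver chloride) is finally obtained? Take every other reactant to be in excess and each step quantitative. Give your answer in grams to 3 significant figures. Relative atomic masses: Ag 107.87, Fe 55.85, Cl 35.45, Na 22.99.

M(FeCl3) = 55.85 + 3(35.45) = 162.20 g/mol.
M(AgCl) = 107.87 + 35.45 = 143.32 g/mol.
n(FeCl3) = 36.50 / 162.20 = 0.2250 mol.
Step 1 gives a 1:3 ratio of FeCl3 to NaCl, so n(NaCl) = 0.6751 mol.
In step 2 the NaCl:AgCl ratio is 1:1, so n(AgCl) = 0.6751 mol.
Mass of AgCl = 0.6751 × 143.32 = 96.75 g.

96.8 g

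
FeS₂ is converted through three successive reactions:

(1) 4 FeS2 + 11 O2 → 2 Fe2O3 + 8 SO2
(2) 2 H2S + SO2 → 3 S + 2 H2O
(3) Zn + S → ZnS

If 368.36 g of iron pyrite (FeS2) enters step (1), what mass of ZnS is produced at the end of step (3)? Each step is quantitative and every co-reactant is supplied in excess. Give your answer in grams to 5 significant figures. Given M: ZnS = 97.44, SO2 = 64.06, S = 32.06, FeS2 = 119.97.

n(FeS2) = 368.36 / 119.97 = 3.07043 mol.
Reaction (1): FeS2→SO2 ratio 4:8 ⇒ n(SO2) = 6.14087 mol.
Reaction (2): SO2→S ratio 1:3 ⇒ n(S) = 18.4226 mol.
Reaction (3): S→ZnS ratio 1:1 ⇒ n(ZnS) = 18.4226 mol.
Mass of ZnS = 18.4226 × 97.44 = 1795.10 g.

1795.1 g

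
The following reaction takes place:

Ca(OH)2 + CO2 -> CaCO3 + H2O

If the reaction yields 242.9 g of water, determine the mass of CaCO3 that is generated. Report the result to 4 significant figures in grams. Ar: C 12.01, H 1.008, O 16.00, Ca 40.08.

M(H2O) = 2(1.008) + 16.00 = 18.016 g/mol.
M(CaCO3) = 40.08 + 12.01 + 3(16.00) = 100.09 g/mol.
n(H2O) = 242.90 g / 18.016 g/mol = 13.482 mol.
From the equation the H2O:CaCO3 mole ratio is 1:1, so n(CaCO3) = 13.482 × 1/1 = 13.482 mol.
Mass of CaCO3 = 13.482 mol × 100.09 g/mol = 1349.5 g.

1349 g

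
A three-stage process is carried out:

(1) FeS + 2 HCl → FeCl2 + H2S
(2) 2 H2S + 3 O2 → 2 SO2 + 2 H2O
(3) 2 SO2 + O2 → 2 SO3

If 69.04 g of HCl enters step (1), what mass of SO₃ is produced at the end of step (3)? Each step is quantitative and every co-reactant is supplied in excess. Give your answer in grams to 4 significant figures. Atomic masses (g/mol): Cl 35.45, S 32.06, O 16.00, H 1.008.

75.80 g

M(HCl) = 1.008 + 35.45 = 36.458 g/mol.
M(SO3) = 32.06 + 3(16.00) = 80.06 g/mol.
n(HCl) = 69.04 / 36.458 = 1.8937 mol.
Reaction (1): HCl→H2S ratio 2:1 ⇒ n(H2S) = 0.94684 mol.
Reaction (2): H2S→SO2 ratio 2:2 ⇒ n(SO2) = 0.94684 mol.
Reaction (3): SO2→SO3 ratio 2:2 ⇒ n(SO3) = 0.94684 mol.
Mass of SO3 = 0.94684 × 80.06 = 75.804 g.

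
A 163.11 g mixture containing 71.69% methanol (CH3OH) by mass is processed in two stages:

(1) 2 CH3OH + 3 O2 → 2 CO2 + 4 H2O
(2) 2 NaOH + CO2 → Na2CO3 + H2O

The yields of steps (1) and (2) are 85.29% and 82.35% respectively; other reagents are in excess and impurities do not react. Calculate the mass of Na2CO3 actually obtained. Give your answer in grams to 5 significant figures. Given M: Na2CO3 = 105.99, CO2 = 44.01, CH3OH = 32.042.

Pure CH3OH = 163.11 × 0.7169 = 116.934 g.
n(CH3OH) = 116.934 / 32.042 = 3.64938 mol.
Step 1 (CH3OH:CO2 = 2:2): theoretical n(CO2) = 3.64938 mol; at 85.29% yield, n(CO2) = 3.11256 mol.
Step 2 (CO2:Na2CO3 = 1:1): theoretical n(Na2CO3) = 3.11256 mol, so theoretical mass = 3.11256 × 105.99 = 329.900 g.
At 82.35% yield, actual mass of Na2CO3 = 329.900 × 0.8235 = 271.673 g.

271.67 g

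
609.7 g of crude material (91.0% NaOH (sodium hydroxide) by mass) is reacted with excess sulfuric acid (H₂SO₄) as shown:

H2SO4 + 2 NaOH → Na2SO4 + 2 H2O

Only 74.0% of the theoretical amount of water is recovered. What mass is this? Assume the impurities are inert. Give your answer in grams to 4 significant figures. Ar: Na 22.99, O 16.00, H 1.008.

184.9 g

Pure NaOH available = 609.7 g × 0.910 = 554.83 g.
M(NaOH) = 22.99 + 16.00 + 1.008 = 39.998 g/mol.
M(H2O) = 2(1.008) + 16.00 = 18.016 g/mol.
n(NaOH) = 554.83 g / 39.998 g/mol = 13.871 mol.
From the equation the NaOH:H2O mole ratio is 2:2, so n(H2O) = 13.871 × 2/2 = 13.871 mol.
Mass of H2O = 13.871 mol × 18.016 g/mol = 249.91 g.
Actual mass collected = 249.91 g × 0.740 = 184.93 g.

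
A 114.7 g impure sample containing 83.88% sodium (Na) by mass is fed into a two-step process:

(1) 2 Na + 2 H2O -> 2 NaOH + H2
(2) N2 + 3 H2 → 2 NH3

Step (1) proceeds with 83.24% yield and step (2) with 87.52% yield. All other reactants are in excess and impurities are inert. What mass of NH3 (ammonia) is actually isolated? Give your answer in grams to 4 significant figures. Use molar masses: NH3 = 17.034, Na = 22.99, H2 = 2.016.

17.31 g

Pure Na = 114.7 × 0.8388 = 96.210 g.
n(Na) = 96.210 / 22.99 = 4.1849 mol.
Step 1 (Na:H2 = 2:1): theoretical n(H2) = 2.0924 mol; at 83.24% yield, n(H2) = 1.7417 mol.
Step 2 (H2:NH3 = 3:2): theoretical n(NH3) = 1.1612 mol, so theoretical mass = 1.1612 × 17.034 = 19.779 g.
At 87.52% yield, actual mass of NH3 = 19.779 × 0.8752 = 17.311 g.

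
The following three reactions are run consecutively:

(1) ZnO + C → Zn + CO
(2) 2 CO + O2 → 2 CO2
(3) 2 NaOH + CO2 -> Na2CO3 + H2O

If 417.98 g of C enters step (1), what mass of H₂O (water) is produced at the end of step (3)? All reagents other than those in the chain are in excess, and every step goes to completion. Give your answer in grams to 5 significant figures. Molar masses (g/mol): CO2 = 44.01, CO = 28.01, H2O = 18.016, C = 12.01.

n(C) = 417.98 / 12.01 = 34.8027 mol.
Reaction (1): C→CO ratio 1:1 ⇒ n(CO) = 34.8027 mol.
Reaction (2): CO→CO2 ratio 2:2 ⇒ n(CO2) = 34.8027 mol.
Reaction (3): CO2→H2O ratio 1:1 ⇒ n(H2O) = 34.8027 mol.
Mass of H2O = 34.8027 × 18.016 = 627.005 g.

627.00 g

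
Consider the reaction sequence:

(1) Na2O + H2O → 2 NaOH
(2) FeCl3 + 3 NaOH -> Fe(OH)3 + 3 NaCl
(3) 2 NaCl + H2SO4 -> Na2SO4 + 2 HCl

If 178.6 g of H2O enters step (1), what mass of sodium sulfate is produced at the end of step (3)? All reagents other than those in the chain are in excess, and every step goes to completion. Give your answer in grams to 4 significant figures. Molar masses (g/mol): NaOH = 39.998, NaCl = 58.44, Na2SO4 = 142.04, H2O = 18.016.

1408 g

n(H2O) = 178.6 / 18.016 = 9.9134 mol.
Reaction (1): H2O→NaOH ratio 1:2 ⇒ n(NaOH) = 19.827 mol.
Reaction (2): NaOH→NaCl ratio 3:3 ⇒ n(NaCl) = 19.827 mol.
Reaction (3): NaCl→Na2SO4 ratio 2:1 ⇒ n(Na2SO4) = 9.9134 mol.
Mass of Na2SO4 = 9.9134 × 142.04 = 1408.1 g.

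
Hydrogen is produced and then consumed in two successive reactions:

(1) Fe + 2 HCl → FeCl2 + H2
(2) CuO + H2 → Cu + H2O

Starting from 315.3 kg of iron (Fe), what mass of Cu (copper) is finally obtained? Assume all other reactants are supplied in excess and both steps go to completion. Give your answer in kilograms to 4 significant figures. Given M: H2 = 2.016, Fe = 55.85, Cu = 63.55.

358.8 kg

315.3 kg = 315300 g.
n(Fe) = 315300 / 55.85 = 5645.5 mol.
Step 1 gives a 1:1 ratio of Fe to H2, so n(H2) = 5645.5 mol.
In step 2 the H2:Cu ratio is 1:1, so n(Cu) = 5645.5 mol.
Mass of Cu = 5645.5 × 63.55 = 358770 g = 358.8 kg.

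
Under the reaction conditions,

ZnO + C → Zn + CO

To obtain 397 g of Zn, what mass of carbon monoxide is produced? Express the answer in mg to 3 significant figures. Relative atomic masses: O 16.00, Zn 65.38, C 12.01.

170000 mg

M(Zn) = 65.38 g/mol.
M(CO) = 12.01 + 16.00 = 28.01 g/mol.
n(Zn) = 397.0 g / 65.38 g/mol = 6.072 mol.
From the equation the Zn:CO mole ratio is 1:1, so n(CO) = 6.072 × 1/1 = 6.072 mol.
Mass of CO = 6.072 mol × 28.01 g/mol = 170.1 g.
Converting to mg: 170.1 g = 170000 mg.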